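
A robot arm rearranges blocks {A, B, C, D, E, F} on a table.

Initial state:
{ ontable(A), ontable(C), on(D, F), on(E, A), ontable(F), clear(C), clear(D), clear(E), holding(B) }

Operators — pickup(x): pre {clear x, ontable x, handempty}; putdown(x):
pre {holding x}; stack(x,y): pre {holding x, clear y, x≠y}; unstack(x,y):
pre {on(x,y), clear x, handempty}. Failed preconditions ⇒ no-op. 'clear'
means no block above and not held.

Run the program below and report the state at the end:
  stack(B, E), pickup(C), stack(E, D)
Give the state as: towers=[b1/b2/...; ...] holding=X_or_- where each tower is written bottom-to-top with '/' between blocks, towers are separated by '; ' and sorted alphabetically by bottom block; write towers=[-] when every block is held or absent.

step 1 (stack(B, E)): towers=[A/E/B; C; F/D] holding=-
step 2 (pickup(C)): towers=[A/E/B; F/D] holding=C
step 3 (stack(E, D)) [no-op]: towers=[A/E/B; F/D] holding=C

towers=[A/E/B; F/D] holding=C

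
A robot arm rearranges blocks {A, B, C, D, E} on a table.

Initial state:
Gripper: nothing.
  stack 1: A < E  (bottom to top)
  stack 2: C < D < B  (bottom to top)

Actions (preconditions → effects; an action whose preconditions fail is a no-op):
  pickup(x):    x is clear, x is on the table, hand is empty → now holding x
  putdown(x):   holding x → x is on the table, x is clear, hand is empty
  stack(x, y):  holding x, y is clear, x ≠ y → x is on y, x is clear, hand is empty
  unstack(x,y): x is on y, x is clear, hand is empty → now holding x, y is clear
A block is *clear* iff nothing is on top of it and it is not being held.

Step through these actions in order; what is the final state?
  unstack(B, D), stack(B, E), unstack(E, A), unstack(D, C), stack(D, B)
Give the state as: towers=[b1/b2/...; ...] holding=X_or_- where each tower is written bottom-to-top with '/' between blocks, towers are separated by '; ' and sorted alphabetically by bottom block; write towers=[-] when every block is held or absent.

step 1 (unstack(B, D)): towers=[A/E; C/D] holding=B
step 2 (stack(B, E)): towers=[A/E/B; C/D] holding=-
step 3 (unstack(E, A)) [no-op]: towers=[A/E/B; C/D] holding=-
step 4 (unstack(D, C)): towers=[A/E/B; C] holding=D
step 5 (stack(D, B)): towers=[A/E/B/D; C] holding=-

towers=[A/E/B/D; C] holding=-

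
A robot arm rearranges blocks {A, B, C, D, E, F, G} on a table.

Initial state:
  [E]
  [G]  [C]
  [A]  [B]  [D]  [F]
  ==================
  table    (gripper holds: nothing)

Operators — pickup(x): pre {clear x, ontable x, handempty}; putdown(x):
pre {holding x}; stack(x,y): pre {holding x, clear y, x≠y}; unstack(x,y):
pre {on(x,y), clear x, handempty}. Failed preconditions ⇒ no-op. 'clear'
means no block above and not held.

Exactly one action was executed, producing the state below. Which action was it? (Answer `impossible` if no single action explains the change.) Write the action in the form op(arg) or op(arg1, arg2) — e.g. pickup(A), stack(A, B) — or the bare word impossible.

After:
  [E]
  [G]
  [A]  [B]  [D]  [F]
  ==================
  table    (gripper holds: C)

target: towers=[A/G/E; B; D; F] holding=C
         pickup(F) → towers=[A/G/E; B/C; D] holding=F
         pickup(D) → towers=[A/G/E; B/C; F] holding=D
     unstack(E, G) → towers=[A/G; B/C; D; F] holding=E
     unstack(C, B) → towers=[A/G/E; B; D; F] holding=C  ← match

unstack(C, B)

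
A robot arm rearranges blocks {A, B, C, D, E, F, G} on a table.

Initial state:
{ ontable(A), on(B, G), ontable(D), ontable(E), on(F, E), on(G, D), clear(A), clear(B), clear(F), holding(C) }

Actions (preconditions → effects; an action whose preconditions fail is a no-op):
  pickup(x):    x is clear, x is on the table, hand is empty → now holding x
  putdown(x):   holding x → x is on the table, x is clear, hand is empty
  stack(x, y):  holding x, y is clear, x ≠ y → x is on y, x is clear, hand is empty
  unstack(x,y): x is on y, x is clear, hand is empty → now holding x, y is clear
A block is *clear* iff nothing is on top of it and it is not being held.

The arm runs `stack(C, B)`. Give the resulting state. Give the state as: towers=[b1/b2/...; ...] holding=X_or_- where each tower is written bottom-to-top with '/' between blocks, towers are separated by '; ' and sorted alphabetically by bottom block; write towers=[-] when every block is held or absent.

before: towers=[A; D/G/B; E/F] holding=C
pre[stack(C, B)]: holding(C) ok, clear(B) ok, C≠B ok
all met → apply stack(C, B)
after:  towers=[A; D/G/B/C; E/F] holding=-

towers=[A; D/G/B/C; E/F] holding=-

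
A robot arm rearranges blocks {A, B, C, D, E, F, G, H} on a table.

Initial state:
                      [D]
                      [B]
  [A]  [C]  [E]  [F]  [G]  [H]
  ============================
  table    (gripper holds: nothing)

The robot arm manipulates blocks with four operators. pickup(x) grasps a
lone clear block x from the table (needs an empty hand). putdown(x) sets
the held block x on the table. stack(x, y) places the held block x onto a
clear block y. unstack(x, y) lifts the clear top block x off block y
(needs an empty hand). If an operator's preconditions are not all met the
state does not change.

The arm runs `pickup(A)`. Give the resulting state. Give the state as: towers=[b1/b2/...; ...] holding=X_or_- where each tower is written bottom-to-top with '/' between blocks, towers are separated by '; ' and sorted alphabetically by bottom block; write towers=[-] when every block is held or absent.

before: towers=[A; C; E; F; G/B/D; H] holding=-
pre[pickup(A)]: clear(A) ✓, ontable(A) ✓, handempty ✓
all met → apply pickup(A)
after:  towers=[C; E; F; G/B/D; H] holding=A

towers=[C; E; F; G/B/D; H] holding=A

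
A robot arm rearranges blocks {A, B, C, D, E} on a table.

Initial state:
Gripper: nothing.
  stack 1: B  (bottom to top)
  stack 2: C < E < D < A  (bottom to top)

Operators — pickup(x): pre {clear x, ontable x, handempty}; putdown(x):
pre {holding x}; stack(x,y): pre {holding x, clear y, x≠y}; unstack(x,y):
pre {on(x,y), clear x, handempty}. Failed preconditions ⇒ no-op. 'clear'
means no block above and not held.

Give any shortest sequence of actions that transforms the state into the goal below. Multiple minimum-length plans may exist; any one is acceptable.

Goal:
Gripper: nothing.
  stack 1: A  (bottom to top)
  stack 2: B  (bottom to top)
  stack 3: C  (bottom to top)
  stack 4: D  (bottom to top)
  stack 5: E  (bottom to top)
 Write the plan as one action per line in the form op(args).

unstack(A, D)
putdown(A)
unstack(D, E)
putdown(D)
unstack(E, C)
putdown(E)

step 1 (unstack(A, D)): towers=[B; C/E/D] holding=A
step 2 (putdown(A)): towers=[A; B; C/E/D] holding=-
step 3 (unstack(D, E)): towers=[A; B; C/E] holding=D
step 4 (putdown(D)): towers=[A; B; C/E; D] holding=-
step 5 (unstack(E, C)): towers=[A; B; C; D] holding=E
step 6 (putdown(E)): towers=[A; B; C; D; E] holding=-
goal check: towers=[A; B; C; D; E] holding=- — reached (length 6, optimal by BFS)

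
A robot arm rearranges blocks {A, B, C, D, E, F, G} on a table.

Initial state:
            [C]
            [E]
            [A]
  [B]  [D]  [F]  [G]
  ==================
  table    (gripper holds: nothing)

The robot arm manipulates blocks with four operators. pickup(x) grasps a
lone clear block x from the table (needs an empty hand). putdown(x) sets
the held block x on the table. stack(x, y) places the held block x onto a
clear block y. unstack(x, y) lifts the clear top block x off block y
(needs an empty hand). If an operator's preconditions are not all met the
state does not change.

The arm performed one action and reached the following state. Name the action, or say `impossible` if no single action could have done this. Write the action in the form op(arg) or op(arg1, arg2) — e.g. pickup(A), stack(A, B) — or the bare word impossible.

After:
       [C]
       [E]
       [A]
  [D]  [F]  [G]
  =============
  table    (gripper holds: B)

pickup(B)

target: towers=[D; F/A/E/C; G] holding=B
         pickup(B) → towers=[D; F/A/E/C; G] holding=B  ← match
         pickup(G) → towers=[B; D; F/A/E/C] holding=G
         pickup(D) → towers=[B; F/A/E/C; G] holding=D
     unstack(C, E) → towers=[B; D; F/A/E; G] holding=C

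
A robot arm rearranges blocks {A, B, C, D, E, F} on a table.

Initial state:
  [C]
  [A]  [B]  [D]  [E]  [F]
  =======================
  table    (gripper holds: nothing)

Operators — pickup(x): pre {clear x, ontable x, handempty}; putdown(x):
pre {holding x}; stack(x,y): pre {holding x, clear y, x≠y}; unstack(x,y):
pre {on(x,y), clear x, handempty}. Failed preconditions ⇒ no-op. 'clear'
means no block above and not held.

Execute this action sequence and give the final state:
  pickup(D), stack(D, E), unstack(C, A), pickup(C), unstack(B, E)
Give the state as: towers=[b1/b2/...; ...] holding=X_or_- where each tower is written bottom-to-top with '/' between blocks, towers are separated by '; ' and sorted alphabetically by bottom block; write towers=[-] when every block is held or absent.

towers=[A; B; E/D; F] holding=C

step 1 (pickup(D)): towers=[A/C; B; E; F] holding=D
step 2 (stack(D, E)): towers=[A/C; B; E/D; F] holding=-
step 3 (unstack(C, A)): towers=[A; B; E/D; F] holding=C
step 4 (pickup(C)) [no-op]: towers=[A; B; E/D; F] holding=C
step 5 (unstack(B, E)) [no-op]: towers=[A; B; E/D; F] holding=C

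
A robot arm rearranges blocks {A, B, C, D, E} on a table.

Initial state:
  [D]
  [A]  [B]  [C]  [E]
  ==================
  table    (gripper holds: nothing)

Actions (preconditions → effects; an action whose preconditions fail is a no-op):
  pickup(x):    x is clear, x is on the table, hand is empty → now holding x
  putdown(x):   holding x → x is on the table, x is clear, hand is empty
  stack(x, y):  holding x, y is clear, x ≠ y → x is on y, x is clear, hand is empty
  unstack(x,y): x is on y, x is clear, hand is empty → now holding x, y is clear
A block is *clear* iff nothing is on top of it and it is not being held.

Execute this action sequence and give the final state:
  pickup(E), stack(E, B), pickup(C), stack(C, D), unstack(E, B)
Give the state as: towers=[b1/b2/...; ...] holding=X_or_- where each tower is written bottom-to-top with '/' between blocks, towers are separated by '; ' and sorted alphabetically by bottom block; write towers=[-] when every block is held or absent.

towers=[A/D/C; B] holding=E

step 1 (pickup(E)): towers=[A/D; B; C] holding=E
step 2 (stack(E, B)): towers=[A/D; B/E; C] holding=-
step 3 (pickup(C)): towers=[A/D; B/E] holding=C
step 4 (stack(C, D)): towers=[A/D/C; B/E] holding=-
step 5 (unstack(E, B)): towers=[A/D/C; B] holding=E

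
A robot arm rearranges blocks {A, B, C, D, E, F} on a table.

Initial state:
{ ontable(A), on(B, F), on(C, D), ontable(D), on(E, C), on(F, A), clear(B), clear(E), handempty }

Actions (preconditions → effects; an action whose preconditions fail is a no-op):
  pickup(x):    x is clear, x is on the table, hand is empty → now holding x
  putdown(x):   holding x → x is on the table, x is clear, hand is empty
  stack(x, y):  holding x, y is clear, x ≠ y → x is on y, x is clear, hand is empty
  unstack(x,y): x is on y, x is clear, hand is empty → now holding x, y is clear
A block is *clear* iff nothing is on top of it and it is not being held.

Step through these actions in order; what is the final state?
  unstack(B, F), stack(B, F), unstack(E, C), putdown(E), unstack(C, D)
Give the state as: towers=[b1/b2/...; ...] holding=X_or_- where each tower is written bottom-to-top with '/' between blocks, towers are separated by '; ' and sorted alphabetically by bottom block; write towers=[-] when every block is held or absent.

towers=[A/F/B; D; E] holding=C

step 1 (unstack(B, F)): towers=[A/F; D/C/E] holding=B
step 2 (stack(B, F)): towers=[A/F/B; D/C/E] holding=-
step 3 (unstack(E, C)): towers=[A/F/B; D/C] holding=E
step 4 (putdown(E)): towers=[A/F/B; D/C; E] holding=-
step 5 (unstack(C, D)): towers=[A/F/B; D; E] holding=C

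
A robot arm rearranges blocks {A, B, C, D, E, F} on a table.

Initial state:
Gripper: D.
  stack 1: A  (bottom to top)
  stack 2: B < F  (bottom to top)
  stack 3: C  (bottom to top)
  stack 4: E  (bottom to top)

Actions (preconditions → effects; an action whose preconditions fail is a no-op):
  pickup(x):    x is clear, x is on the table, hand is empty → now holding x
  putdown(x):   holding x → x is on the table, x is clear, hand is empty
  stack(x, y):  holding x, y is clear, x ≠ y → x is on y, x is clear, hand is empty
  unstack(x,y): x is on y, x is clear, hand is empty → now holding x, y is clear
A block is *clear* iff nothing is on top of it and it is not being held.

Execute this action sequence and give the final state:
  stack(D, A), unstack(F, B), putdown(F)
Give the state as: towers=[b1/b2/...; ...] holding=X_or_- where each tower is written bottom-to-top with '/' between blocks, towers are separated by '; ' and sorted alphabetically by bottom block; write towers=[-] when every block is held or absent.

step 1 (stack(D, A)): towers=[A/D; B/F; C; E] holding=-
step 2 (unstack(F, B)): towers=[A/D; B; C; E] holding=F
step 3 (putdown(F)): towers=[A/D; B; C; E; F] holding=-

towers=[A/D; B; C; E; F] holding=-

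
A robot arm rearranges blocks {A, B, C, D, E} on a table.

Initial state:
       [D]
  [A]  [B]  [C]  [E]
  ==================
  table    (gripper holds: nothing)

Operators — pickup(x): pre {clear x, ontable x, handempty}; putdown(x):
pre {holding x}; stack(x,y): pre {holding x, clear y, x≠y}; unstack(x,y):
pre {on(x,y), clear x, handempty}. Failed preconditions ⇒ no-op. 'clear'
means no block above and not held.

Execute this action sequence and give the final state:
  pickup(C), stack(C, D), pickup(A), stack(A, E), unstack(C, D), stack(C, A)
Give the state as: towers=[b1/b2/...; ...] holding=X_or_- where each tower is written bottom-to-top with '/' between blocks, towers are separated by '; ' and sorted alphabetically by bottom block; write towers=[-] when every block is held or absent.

towers=[B/D; E/A/C] holding=-

step 1 (pickup(C)): towers=[A; B/D; E] holding=C
step 2 (stack(C, D)): towers=[A; B/D/C; E] holding=-
step 3 (pickup(A)): towers=[B/D/C; E] holding=A
step 4 (stack(A, E)): towers=[B/D/C; E/A] holding=-
step 5 (unstack(C, D)): towers=[B/D; E/A] holding=C
step 6 (stack(C, A)): towers=[B/D; E/A/C] holding=-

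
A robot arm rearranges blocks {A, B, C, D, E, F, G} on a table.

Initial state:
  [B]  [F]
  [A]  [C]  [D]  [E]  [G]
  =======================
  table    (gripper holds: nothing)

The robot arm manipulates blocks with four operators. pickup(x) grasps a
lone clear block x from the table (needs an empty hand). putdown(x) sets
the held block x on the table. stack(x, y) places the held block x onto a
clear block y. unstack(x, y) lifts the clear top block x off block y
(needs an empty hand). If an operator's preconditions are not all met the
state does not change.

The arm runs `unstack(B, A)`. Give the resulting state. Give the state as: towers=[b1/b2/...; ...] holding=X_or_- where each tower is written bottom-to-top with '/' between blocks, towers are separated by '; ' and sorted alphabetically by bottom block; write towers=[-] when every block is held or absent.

before: towers=[A/B; C/F; D; E; G] holding=-
pre[unstack(B, A)]: on(B,A) ok, clear(B) ok, handempty ok
all met → apply unstack(B, A)
after:  towers=[A; C/F; D; E; G] holding=B

towers=[A; C/F; D; E; G] holding=B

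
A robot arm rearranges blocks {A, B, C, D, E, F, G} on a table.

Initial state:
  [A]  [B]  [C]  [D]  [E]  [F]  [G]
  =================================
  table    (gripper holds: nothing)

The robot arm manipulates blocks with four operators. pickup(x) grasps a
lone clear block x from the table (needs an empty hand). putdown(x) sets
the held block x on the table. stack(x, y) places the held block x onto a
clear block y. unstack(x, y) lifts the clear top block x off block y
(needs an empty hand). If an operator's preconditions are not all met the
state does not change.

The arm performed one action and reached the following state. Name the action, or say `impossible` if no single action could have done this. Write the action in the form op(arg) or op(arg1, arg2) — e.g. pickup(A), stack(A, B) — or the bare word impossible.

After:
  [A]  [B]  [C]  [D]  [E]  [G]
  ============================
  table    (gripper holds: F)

pickup(F)

target: towers=[A; B; C; D; E; G] holding=F
         pickup(B) → towers=[A; C; D; E; F; G] holding=B
         pickup(F) → towers=[A; B; C; D; E; G] holding=F  ← match
         pickup(G) → towers=[A; B; C; D; E; F] holding=G
         pickup(D) → towers=[A; B; C; E; F; G] holding=D
         pickup(A) → towers=[B; C; D; E; F; G] holding=A
         pickup(E) → towers=[A; B; C; D; F; G] holding=E
         pickup(C) → towers=[A; B; D; E; F; G] holding=C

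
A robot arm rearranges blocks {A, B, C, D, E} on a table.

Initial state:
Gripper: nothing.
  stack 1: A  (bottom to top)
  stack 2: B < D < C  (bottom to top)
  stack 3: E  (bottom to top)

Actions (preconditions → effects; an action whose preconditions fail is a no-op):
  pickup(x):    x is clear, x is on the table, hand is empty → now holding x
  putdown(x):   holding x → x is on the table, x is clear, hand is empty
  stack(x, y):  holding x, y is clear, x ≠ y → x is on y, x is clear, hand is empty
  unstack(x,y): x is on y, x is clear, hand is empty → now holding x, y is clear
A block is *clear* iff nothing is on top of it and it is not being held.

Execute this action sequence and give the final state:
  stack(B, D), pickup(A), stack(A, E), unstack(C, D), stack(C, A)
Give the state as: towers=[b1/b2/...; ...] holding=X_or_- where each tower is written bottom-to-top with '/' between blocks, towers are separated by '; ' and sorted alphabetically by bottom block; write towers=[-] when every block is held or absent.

towers=[B/D; E/A/C] holding=-

step 1 (stack(B, D)) [no-op]: towers=[A; B/D/C; E] holding=-
step 2 (pickup(A)): towers=[B/D/C; E] holding=A
step 3 (stack(A, E)): towers=[B/D/C; E/A] holding=-
step 4 (unstack(C, D)): towers=[B/D; E/A] holding=C
step 5 (stack(C, A)): towers=[B/D; E/A/C] holding=-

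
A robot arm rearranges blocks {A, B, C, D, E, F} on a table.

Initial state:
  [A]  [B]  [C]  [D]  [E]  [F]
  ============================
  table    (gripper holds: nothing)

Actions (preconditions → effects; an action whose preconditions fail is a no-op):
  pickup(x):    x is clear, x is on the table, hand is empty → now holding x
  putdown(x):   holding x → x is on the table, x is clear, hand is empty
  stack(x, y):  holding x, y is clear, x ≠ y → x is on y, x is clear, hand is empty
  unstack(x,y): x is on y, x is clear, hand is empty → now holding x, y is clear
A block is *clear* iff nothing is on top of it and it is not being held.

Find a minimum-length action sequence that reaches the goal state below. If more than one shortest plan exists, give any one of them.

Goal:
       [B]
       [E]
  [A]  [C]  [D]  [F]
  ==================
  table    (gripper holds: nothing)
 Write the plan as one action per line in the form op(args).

step 1 (pickup(E)): towers=[A; B; C; D; F] holding=E
step 2 (stack(E, C)): towers=[A; B; C/E; D; F] holding=-
step 3 (pickup(B)): towers=[A; C/E; D; F] holding=B
step 4 (stack(B, E)): towers=[A; C/E/B; D; F] holding=-
goal check: towers=[A; C/E/B; D; F] holding=- — reached (length 4, optimal by BFS)

pickup(E)
stack(E, C)
pickup(B)
stack(B, E)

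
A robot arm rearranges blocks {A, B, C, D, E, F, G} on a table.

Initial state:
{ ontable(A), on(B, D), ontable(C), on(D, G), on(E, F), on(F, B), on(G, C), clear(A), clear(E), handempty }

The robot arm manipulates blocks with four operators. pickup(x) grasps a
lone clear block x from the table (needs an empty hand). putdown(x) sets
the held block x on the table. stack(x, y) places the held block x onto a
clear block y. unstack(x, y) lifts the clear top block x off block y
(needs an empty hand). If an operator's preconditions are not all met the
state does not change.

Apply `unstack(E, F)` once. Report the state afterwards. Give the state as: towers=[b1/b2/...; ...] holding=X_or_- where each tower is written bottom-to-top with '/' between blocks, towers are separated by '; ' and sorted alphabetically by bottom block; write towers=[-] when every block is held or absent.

before: towers=[A; C/G/D/B/F/E] holding=-
pre[unstack(E, F)]: on(E,F) ok, clear(E) ok, handempty ok
all met → apply unstack(E, F)
after:  towers=[A; C/G/D/B/F] holding=E

towers=[A; C/G/D/B/F] holding=E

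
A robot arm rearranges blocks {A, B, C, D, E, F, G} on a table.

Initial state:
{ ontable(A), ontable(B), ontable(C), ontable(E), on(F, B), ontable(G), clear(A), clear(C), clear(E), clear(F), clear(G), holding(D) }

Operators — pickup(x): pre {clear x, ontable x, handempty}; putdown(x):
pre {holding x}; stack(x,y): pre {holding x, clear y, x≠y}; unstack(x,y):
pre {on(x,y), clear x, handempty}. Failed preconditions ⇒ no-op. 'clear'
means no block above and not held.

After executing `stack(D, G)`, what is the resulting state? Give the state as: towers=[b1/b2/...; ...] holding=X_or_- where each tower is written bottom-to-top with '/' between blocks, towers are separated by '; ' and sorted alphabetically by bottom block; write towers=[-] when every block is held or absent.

before: towers=[A; B/F; C; E; G] holding=D
pre[stack(D, G)]: holding(D) ok, clear(G) ok, D≠G ok
all met → apply stack(D, G)
after:  towers=[A; B/F; C; E; G/D] holding=-

towers=[A; B/F; C; E; G/D] holding=-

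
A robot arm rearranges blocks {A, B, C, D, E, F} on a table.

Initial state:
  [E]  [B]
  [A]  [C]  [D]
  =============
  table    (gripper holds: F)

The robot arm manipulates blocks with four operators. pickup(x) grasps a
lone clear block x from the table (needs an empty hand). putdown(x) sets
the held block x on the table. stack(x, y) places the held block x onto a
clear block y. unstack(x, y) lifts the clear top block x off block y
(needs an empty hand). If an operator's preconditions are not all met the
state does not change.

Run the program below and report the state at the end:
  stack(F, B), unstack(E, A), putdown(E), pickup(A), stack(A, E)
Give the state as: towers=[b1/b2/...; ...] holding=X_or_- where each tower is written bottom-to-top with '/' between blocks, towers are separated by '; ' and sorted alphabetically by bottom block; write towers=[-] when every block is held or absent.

towers=[C/B/F; D; E/A] holding=-

step 1 (stack(F, B)): towers=[A/E; C/B/F; D] holding=-
step 2 (unstack(E, A)): towers=[A; C/B/F; D] holding=E
step 3 (putdown(E)): towers=[A; C/B/F; D; E] holding=-
step 4 (pickup(A)): towers=[C/B/F; D; E] holding=A
step 5 (stack(A, E)): towers=[C/B/F; D; E/A] holding=-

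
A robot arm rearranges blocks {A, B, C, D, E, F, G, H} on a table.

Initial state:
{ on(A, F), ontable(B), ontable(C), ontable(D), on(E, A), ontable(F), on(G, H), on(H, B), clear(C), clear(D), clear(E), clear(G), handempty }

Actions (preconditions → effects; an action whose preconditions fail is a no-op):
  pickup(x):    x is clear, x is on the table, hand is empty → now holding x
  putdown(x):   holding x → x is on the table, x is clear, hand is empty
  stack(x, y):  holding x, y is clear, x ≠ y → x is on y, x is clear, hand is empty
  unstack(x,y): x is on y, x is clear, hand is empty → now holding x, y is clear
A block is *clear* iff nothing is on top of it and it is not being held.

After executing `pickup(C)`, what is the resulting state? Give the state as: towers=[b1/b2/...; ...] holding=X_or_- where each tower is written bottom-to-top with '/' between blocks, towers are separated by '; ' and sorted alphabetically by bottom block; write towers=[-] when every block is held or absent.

towers=[B/H/G; D; F/A/E] holding=C

before: towers=[B/H/G; C; D; F/A/E] holding=-
pre[pickup(C)]: clear(C) yes, ontable(C) yes, handempty yes
all met → apply pickup(C)
after:  towers=[B/H/G; D; F/A/E] holding=C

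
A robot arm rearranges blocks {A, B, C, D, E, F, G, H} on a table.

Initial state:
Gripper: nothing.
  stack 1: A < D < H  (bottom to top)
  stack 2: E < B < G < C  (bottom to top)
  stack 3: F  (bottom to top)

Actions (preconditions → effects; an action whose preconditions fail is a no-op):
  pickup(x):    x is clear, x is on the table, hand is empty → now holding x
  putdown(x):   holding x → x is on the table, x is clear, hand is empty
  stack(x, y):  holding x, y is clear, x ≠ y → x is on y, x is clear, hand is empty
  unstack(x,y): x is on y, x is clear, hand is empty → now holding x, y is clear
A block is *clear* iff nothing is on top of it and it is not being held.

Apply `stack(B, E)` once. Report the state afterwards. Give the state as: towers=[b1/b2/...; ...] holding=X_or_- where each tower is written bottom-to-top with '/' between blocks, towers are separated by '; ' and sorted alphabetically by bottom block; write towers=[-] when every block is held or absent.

before: towers=[A/D/H; E/B/G/C; F] holding=-
pre[stack(B, E)]: holding(B) ✗, clear(E) ✗, B≠E ✓
holding(B), clear(E) unmet → stack(B, E) is a no-op
after:  towers=[A/D/H; E/B/G/C; F] holding=-

towers=[A/D/H; E/B/G/C; F] holding=-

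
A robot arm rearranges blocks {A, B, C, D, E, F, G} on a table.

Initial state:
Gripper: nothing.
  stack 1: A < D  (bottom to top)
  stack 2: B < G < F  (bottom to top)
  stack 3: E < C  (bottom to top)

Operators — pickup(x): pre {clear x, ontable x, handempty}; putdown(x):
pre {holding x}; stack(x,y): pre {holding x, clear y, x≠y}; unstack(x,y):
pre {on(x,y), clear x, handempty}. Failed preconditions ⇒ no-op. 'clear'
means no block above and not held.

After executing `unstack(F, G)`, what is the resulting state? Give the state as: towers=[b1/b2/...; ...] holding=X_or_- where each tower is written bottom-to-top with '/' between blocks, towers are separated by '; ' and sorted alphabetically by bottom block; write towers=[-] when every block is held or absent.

towers=[A/D; B/G; E/C] holding=F

before: towers=[A/D; B/G/F; E/C] holding=-
pre[unstack(F, G)]: on(F,G) ok, clear(F) ok, handempty ok
all met → apply unstack(F, G)
after:  towers=[A/D; B/G; E/C] holding=F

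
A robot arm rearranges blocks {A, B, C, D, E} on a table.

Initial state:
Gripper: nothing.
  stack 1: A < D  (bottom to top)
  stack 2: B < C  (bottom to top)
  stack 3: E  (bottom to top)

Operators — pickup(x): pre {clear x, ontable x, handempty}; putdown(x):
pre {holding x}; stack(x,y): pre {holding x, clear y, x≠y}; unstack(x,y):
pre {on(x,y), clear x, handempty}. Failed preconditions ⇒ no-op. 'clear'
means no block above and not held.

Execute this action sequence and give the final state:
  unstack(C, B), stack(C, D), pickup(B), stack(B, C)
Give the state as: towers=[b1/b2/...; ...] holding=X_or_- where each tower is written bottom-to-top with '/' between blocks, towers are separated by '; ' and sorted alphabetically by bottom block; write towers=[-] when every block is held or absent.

towers=[A/D/C/B; E] holding=-

step 1 (unstack(C, B)): towers=[A/D; B; E] holding=C
step 2 (stack(C, D)): towers=[A/D/C; B; E] holding=-
step 3 (pickup(B)): towers=[A/D/C; E] holding=B
step 4 (stack(B, C)): towers=[A/D/C/B; E] holding=-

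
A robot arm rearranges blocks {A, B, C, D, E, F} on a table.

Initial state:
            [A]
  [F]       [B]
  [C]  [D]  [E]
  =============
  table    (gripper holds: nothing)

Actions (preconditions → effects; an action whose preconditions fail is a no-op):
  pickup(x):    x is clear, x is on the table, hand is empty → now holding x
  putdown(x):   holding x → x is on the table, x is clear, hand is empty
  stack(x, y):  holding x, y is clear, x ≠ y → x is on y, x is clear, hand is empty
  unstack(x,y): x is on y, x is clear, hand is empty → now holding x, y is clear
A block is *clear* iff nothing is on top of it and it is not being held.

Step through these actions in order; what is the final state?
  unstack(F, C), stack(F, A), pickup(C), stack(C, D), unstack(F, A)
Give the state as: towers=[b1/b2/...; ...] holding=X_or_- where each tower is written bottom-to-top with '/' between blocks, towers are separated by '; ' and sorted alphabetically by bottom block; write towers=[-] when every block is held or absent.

towers=[D/C; E/B/A] holding=F

step 1 (unstack(F, C)): towers=[C; D; E/B/A] holding=F
step 2 (stack(F, A)): towers=[C; D; E/B/A/F] holding=-
step 3 (pickup(C)): towers=[D; E/B/A/F] holding=C
step 4 (stack(C, D)): towers=[D/C; E/B/A/F] holding=-
step 5 (unstack(F, A)): towers=[D/C; E/B/A] holding=F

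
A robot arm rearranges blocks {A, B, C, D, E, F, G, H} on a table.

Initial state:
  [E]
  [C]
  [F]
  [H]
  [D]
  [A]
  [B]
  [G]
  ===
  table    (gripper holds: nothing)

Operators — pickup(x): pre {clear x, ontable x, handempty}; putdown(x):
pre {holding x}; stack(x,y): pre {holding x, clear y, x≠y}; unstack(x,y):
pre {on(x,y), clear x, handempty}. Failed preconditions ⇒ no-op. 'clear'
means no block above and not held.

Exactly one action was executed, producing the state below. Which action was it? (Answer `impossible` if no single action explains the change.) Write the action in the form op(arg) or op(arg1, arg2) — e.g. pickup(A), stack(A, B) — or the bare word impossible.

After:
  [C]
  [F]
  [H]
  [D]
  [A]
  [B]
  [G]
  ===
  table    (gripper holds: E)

unstack(E, C)

target: towers=[G/B/A/D/H/F/C] holding=E
     unstack(E, C) → towers=[G/B/A/D/H/F/C] holding=E  ← match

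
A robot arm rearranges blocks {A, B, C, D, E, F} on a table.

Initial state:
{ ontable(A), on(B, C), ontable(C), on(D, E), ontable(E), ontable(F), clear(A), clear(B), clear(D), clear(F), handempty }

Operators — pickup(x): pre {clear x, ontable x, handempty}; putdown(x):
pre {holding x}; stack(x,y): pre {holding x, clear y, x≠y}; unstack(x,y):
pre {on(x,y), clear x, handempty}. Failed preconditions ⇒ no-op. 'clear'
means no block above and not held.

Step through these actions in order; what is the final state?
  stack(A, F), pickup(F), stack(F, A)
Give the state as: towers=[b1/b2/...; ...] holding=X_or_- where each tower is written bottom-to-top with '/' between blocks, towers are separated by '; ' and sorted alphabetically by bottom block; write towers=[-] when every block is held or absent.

towers=[A/F; C/B; E/D] holding=-

step 1 (stack(A, F)) [no-op]: towers=[A; C/B; E/D; F] holding=-
step 2 (pickup(F)): towers=[A; C/B; E/D] holding=F
step 3 (stack(F, A)): towers=[A/F; C/B; E/D] holding=-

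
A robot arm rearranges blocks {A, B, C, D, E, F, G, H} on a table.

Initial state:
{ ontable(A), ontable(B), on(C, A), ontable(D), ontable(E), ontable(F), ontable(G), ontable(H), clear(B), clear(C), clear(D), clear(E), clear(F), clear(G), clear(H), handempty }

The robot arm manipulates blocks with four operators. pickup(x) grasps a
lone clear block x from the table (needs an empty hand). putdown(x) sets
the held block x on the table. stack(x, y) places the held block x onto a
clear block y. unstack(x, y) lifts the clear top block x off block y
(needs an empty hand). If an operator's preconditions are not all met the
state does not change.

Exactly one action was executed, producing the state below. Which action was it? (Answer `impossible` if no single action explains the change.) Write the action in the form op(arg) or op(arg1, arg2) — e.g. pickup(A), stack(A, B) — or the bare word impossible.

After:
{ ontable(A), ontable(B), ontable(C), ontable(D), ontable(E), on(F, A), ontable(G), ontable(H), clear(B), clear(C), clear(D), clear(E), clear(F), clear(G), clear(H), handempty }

target: towers=[A/F; B; C; D; E; G; H] holding=-
         pickup(G) → towers=[A/C; B; D; E; F; H] holding=G
         pickup(E) → towers=[A/C; B; D; F; G; H] holding=E
         pickup(H) → towers=[A/C; B; D; E; F; G] holding=H
         pickup(B) → towers=[A/C; D; E; F; G; H] holding=B
         pickup(F) → towers=[A/C; B; D; E; G; H] holding=F
         pickup(D) → towers=[A/C; B; E; F; G; H] holding=D
     unstack(C, A) → towers=[A; B; D; E; F; G; H] holding=C
none of the 7 applicable actions match → impossible

impossible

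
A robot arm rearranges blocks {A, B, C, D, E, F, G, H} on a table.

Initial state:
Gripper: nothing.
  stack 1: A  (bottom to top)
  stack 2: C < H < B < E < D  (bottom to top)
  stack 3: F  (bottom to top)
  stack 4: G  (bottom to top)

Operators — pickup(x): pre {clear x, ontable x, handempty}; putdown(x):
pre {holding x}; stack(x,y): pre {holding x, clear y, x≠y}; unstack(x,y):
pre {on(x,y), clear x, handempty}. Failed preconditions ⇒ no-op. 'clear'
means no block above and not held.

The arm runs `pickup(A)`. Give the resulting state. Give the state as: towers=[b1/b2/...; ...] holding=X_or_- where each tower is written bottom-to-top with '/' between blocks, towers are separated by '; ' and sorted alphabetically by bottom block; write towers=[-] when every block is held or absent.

towers=[C/H/B/E/D; F; G] holding=A

before: towers=[A; C/H/B/E/D; F; G] holding=-
pre[pickup(A)]: clear(A) ok, ontable(A) ok, handempty ok
all met → apply pickup(A)
after:  towers=[C/H/B/E/D; F; G] holding=A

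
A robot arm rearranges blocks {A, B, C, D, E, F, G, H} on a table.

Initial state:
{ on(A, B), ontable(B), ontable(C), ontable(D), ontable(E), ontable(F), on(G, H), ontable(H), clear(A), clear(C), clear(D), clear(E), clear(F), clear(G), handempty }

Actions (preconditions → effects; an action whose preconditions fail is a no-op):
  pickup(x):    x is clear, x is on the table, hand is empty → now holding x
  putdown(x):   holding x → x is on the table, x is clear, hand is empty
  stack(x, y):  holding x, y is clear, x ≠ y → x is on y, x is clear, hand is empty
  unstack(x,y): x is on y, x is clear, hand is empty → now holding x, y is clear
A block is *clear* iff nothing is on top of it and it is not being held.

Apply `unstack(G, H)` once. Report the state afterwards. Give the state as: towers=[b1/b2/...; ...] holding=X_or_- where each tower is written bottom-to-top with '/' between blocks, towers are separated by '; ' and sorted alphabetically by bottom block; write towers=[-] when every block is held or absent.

towers=[B/A; C; D; E; F; H] holding=G

before: towers=[B/A; C; D; E; F; H/G] holding=-
pre[unstack(G, H)]: on(G,H) yes, clear(G) yes, handempty yes
all met → apply unstack(G, H)
after:  towers=[B/A; C; D; E; F; H] holding=G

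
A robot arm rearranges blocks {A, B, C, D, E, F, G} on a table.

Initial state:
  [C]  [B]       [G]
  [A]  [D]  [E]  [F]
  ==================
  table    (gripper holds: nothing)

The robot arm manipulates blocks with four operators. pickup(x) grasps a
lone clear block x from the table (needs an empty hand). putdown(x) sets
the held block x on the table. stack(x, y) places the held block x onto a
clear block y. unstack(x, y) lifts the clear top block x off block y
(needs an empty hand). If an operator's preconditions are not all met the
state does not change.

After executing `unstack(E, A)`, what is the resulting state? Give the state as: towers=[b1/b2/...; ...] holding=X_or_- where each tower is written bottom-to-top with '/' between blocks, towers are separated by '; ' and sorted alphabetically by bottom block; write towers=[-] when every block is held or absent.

before: towers=[A/C; D/B; E; F/G] holding=-
pre[unstack(E, A)]: on(E,A) ✗, clear(E) ✓, handempty ✓
on(E,A) unmet → unstack(E, A) is a no-op
after:  towers=[A/C; D/B; E; F/G] holding=-

towers=[A/C; D/B; E; F/G] holding=-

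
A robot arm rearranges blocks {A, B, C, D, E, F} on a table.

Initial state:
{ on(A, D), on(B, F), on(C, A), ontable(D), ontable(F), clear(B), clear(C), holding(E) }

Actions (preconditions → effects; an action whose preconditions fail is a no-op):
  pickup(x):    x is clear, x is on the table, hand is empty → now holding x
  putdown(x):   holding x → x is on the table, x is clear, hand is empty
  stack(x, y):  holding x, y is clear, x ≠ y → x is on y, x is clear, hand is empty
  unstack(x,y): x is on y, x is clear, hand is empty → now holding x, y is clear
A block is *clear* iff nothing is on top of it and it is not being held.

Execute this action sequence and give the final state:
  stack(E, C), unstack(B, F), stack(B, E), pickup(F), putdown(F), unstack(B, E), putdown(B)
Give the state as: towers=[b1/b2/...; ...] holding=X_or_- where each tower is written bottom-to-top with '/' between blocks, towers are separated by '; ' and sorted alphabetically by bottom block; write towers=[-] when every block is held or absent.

step 1 (stack(E, C)): towers=[D/A/C/E; F/B] holding=-
step 2 (unstack(B, F)): towers=[D/A/C/E; F] holding=B
step 3 (stack(B, E)): towers=[D/A/C/E/B; F] holding=-
step 4 (pickup(F)): towers=[D/A/C/E/B] holding=F
step 5 (putdown(F)): towers=[D/A/C/E/B; F] holding=-
step 6 (unstack(B, E)): towers=[D/A/C/E; F] holding=B
step 7 (putdown(B)): towers=[B; D/A/C/E; F] holding=-

towers=[B; D/A/C/E; F] holding=-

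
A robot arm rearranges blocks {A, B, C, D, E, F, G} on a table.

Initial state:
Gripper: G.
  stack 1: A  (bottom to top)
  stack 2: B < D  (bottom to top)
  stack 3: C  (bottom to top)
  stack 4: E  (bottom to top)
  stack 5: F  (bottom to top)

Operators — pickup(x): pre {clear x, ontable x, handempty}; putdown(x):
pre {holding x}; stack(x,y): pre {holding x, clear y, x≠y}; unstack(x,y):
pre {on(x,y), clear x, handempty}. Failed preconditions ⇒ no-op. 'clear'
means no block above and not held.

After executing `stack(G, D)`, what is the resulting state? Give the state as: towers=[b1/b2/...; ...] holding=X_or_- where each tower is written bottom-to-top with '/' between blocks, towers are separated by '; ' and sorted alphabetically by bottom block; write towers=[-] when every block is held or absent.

before: towers=[A; B/D; C; E; F] holding=G
pre[stack(G, D)]: holding(G) yes, clear(D) yes, G≠D yes
all met → apply stack(G, D)
after:  towers=[A; B/D/G; C; E; F] holding=-

towers=[A; B/D/G; C; E; F] holding=-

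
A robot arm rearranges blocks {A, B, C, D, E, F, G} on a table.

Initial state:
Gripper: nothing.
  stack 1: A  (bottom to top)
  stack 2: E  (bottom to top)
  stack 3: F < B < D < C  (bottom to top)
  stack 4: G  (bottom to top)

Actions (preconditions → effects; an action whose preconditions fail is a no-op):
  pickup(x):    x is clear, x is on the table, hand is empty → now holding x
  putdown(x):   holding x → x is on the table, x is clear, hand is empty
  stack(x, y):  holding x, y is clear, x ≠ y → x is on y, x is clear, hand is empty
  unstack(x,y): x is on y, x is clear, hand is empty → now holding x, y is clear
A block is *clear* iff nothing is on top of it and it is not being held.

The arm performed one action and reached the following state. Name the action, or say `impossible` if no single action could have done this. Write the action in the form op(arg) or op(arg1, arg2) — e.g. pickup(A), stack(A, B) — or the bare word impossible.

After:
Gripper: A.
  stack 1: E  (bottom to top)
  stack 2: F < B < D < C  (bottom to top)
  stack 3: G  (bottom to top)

target: towers=[E; F/B/D/C; G] holding=A
         pickup(G) → towers=[A; E; F/B/D/C] holding=G
         pickup(A) → towers=[E; F/B/D/C; G] holding=A  ← match
         pickup(E) → towers=[A; F/B/D/C; G] holding=E
     unstack(C, D) → towers=[A; E; F/B/D; G] holding=C

pickup(A)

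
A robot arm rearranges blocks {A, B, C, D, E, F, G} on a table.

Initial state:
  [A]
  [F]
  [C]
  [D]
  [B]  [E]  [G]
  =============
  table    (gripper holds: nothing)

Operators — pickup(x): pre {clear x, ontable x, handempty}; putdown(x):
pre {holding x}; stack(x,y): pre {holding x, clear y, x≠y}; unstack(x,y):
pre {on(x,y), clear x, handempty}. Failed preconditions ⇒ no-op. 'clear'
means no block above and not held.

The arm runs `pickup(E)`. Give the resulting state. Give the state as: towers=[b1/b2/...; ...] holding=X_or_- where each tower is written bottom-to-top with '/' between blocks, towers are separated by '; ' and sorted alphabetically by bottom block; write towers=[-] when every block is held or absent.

before: towers=[B/D/C/F/A; E; G] holding=-
pre[pickup(E)]: clear(E) yes, ontable(E) yes, handempty yes
all met → apply pickup(E)
after:  towers=[B/D/C/F/A; G] holding=E

towers=[B/D/C/F/A; G] holding=E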